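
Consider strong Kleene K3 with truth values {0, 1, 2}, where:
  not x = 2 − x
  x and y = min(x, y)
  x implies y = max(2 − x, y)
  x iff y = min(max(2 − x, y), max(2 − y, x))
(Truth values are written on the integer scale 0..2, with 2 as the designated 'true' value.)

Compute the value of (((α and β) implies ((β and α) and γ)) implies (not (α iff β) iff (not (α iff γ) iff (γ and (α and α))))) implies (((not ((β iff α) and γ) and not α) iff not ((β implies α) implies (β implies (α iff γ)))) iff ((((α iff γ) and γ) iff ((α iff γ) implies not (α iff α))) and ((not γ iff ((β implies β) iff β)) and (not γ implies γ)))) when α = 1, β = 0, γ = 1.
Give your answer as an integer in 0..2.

α and β = 1 and 0 = 0
β and α = 0 and 1 = 0
(β and α) and γ = 0 and 1 = 0
(α and β) implies ((β and α) and γ) = 0 implies 0 = 2
α iff β = 1 iff 0 = 1
not (α iff β) = not 1 = 1
α iff γ = 1 iff 1 = 1
not (α iff γ) = not 1 = 1
α and α = 1 and 1 = 1
γ and (α and α) = 1 and 1 = 1
not (α iff γ) iff (γ and (α and α)) = 1 iff 1 = 1
not (α iff β) iff (not (α iff γ) iff (γ and (α and α))) = 1 iff 1 = 1
((α and β) implies ((β and α) and γ)) implies (not (α iff β) iff (not (α iff γ) iff (γ and (α and α)))) = 2 implies 1 = 1
β iff α = 0 iff 1 = 1
(β iff α) and γ = 1 and 1 = 1
not ((β iff α) and γ) = not 1 = 1
not α = not 1 = 1
not ((β iff α) and γ) and not α = 1 and 1 = 1
β implies α = 0 implies 1 = 2
α iff γ = 1 iff 1 = 1
β implies (α iff γ) = 0 implies 1 = 2
(β implies α) implies (β implies (α iff γ)) = 2 implies 2 = 2
not ((β implies α) implies (β implies (α iff γ))) = not 2 = 0
(not ((β iff α) and γ) and not α) iff not ((β implies α) implies (β implies (α iff γ))) = 1 iff 0 = 1
α iff γ = 1 iff 1 = 1
(α iff γ) and γ = 1 and 1 = 1
α iff γ = 1 iff 1 = 1
α iff α = 1 iff 1 = 1
not (α iff α) = not 1 = 1
(α iff γ) implies not (α iff α) = 1 implies 1 = 1
((α iff γ) and γ) iff ((α iff γ) implies not (α iff α)) = 1 iff 1 = 1
not γ = not 1 = 1
β implies β = 0 implies 0 = 2
(β implies β) iff β = 2 iff 0 = 0
not γ iff ((β implies β) iff β) = 1 iff 0 = 1
not γ = not 1 = 1
not γ implies γ = 1 implies 1 = 1
(not γ iff ((β implies β) iff β)) and (not γ implies γ) = 1 and 1 = 1
(((α iff γ) and γ) iff ((α iff γ) implies not (α iff α))) and ((not γ iff ((β implies β) iff β)) and (not γ implies γ)) = 1 and 1 = 1
((not ((β iff α) and γ) and not α) iff not ((β implies α) implies (β implies (α iff γ)))) iff ((((α iff γ) and γ) iff ((α iff γ) implies not (α iff α))) and ((not γ iff ((β implies β) iff β)) and (not γ implies γ))) = 1 iff 1 = 1
(((α and β) implies ((β and α) and γ)) implies (not (α iff β) iff (not (α iff γ) iff (γ and (α and α))))) implies (((not ((β iff α) and γ) and not α) iff not ((β implies α) implies (β implies (α iff γ)))) iff ((((α iff γ) and γ) iff ((α iff γ) implies not (α iff α))) and ((not γ iff ((β implies β) iff β)) and (not γ implies γ)))) = 1 implies 1 = 1

1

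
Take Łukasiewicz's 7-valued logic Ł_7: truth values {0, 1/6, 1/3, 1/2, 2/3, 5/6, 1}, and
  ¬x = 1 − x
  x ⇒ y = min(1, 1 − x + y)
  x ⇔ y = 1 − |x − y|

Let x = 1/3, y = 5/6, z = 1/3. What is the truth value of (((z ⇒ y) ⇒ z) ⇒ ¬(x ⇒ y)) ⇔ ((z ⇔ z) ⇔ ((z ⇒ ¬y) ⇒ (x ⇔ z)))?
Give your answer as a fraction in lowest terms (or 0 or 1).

z ⇒ y = 1/3 ⇒ 5/6 = 1
(z ⇒ y) ⇒ z = 1 ⇒ 1/3 = 1/3
x ⇒ y = 1/3 ⇒ 5/6 = 1
¬(x ⇒ y) = ¬1 = 0
((z ⇒ y) ⇒ z) ⇒ ¬(x ⇒ y) = 1/3 ⇒ 0 = 2/3
z ⇔ z = 1/3 ⇔ 1/3 = 1
¬y = ¬5/6 = 1/6
z ⇒ ¬y = 1/3 ⇒ 1/6 = 5/6
x ⇔ z = 1/3 ⇔ 1/3 = 1
(z ⇒ ¬y) ⇒ (x ⇔ z) = 5/6 ⇒ 1 = 1
(z ⇔ z) ⇔ ((z ⇒ ¬y) ⇒ (x ⇔ z)) = 1 ⇔ 1 = 1
(((z ⇒ y) ⇒ z) ⇒ ¬(x ⇒ y)) ⇔ ((z ⇔ z) ⇔ ((z ⇒ ¬y) ⇒ (x ⇔ z))) = 2/3 ⇔ 1 = 2/3

2/3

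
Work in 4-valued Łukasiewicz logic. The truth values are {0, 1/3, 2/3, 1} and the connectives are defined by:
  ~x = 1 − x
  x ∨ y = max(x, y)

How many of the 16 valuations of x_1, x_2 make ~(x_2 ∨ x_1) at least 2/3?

x_1 = 0, x_2 = 0 ↦ 1  ≥
x_1 = 0, x_2 = 1/3 ↦ 2/3  ≥
x_1 = 0, x_2 = 2/3 ↦ 1/3  <
x_1 = 0, x_2 = 1 ↦ 0  <
x_1 = 1/3, x_2 = 0 ↦ 2/3  ≥
x_1 = 1/3, x_2 = 1/3 ↦ 2/3  ≥
x_1 = 1/3, x_2 = 2/3 ↦ 1/3  <
x_1 = 1/3, x_2 = 1 ↦ 0  <
x_1 = 2/3, x_2 = 0 ↦ 1/3  <
x_1 = 2/3, x_2 = 1/3 ↦ 1/3  <
x_1 = 2/3, x_2 = 2/3 ↦ 1/3  <
x_1 = 2/3, x_2 = 1 ↦ 0  <
x_1 = 1, x_2 = 0 ↦ 0  <
x_1 = 1, x_2 = 1/3 ↦ 0  <
x_1 = 1, x_2 = 2/3 ↦ 0  <
x_1 = 1, x_2 = 1 ↦ 0  <
So 4 of the 16 assignments meet the threshold.

4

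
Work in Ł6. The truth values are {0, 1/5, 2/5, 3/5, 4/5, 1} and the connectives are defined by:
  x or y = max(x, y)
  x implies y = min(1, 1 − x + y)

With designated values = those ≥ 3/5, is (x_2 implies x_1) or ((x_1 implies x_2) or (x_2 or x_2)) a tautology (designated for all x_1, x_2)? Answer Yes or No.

Yes

At x_1 = 3/5, x_2 = 1, for instance:
x_2 implies x_1 = 1 implies 3/5 = 3/5
x_1 implies x_2 = 3/5 implies 1 = 1
x_2 or x_2 = 1 or 1 = 1
(x_1 implies x_2) or (x_2 or x_2) = 1 or 1 = 1
(x_2 implies x_1) or ((x_1 implies x_2) or (x_2 or x_2)) = 3/5 or 1 = 1
and checking the remaining 35 assignments likewise gives ≥ 3/5 in every case.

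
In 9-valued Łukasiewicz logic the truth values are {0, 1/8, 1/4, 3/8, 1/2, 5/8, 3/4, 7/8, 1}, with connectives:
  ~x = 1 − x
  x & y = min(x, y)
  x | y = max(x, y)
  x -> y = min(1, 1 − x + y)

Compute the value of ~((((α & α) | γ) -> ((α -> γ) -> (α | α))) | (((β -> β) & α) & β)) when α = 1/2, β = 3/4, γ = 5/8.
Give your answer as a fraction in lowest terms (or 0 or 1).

1/8

α & α = 1/2 & 1/2 = 1/2
(α & α) | γ = 1/2 | 5/8 = 5/8
α -> γ = 1/2 -> 5/8 = 1
α | α = 1/2 | 1/2 = 1/2
(α -> γ) -> (α | α) = 1 -> 1/2 = 1/2
((α & α) | γ) -> ((α -> γ) -> (α | α)) = 5/8 -> 1/2 = 7/8
β -> β = 3/4 -> 3/4 = 1
(β -> β) & α = 1 & 1/2 = 1/2
((β -> β) & α) & β = 1/2 & 3/4 = 1/2
(((α & α) | γ) -> ((α -> γ) -> (α | α))) | (((β -> β) & α) & β) = 7/8 | 1/2 = 7/8
~((((α & α) | γ) -> ((α -> γ) -> (α | α))) | (((β -> β) & α) & β)) = ~7/8 = 1/8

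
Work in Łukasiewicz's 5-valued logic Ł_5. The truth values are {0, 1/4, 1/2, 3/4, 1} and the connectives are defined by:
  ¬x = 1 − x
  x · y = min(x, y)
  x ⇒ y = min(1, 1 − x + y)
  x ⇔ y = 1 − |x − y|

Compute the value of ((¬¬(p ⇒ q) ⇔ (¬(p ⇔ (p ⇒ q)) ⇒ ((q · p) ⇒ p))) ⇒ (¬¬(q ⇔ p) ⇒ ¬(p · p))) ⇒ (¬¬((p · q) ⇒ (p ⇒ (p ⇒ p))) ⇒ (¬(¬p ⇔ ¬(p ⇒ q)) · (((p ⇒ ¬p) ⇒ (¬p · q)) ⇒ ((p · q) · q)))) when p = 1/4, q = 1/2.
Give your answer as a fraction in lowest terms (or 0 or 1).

3/4

p ⇒ q = 1/4 ⇒ 1/2 = 1
¬(p ⇒ q) = ¬1 = 0
¬¬(p ⇒ q) = ¬0 = 1
p ⇒ q = 1/4 ⇒ 1/2 = 1
p ⇔ (p ⇒ q) = 1/4 ⇔ 1 = 1/4
¬(p ⇔ (p ⇒ q)) = ¬1/4 = 3/4
q · p = 1/2 · 1/4 = 1/4
(q · p) ⇒ p = 1/4 ⇒ 1/4 = 1
¬(p ⇔ (p ⇒ q)) ⇒ ((q · p) ⇒ p) = 3/4 ⇒ 1 = 1
¬¬(p ⇒ q) ⇔ (¬(p ⇔ (p ⇒ q)) ⇒ ((q · p) ⇒ p)) = 1 ⇔ 1 = 1
q ⇔ p = 1/2 ⇔ 1/4 = 3/4
¬(q ⇔ p) = ¬3/4 = 1/4
¬¬(q ⇔ p) = ¬1/4 = 3/4
p · p = 1/4 · 1/4 = 1/4
¬(p · p) = ¬1/4 = 3/4
¬¬(q ⇔ p) ⇒ ¬(p · p) = 3/4 ⇒ 3/4 = 1
(¬¬(p ⇒ q) ⇔ (¬(p ⇔ (p ⇒ q)) ⇒ ((q · p) ⇒ p))) ⇒ (¬¬(q ⇔ p) ⇒ ¬(p · p)) = 1 ⇒ 1 = 1
p · q = 1/4 · 1/2 = 1/4
p ⇒ p = 1/4 ⇒ 1/4 = 1
p ⇒ (p ⇒ p) = 1/4 ⇒ 1 = 1
(p · q) ⇒ (p ⇒ (p ⇒ p)) = 1/4 ⇒ 1 = 1
¬((p · q) ⇒ (p ⇒ (p ⇒ p))) = ¬1 = 0
¬¬((p · q) ⇒ (p ⇒ (p ⇒ p))) = ¬0 = 1
¬p = ¬1/4 = 3/4
p ⇒ q = 1/4 ⇒ 1/2 = 1
¬(p ⇒ q) = ¬1 = 0
¬p ⇔ ¬(p ⇒ q) = 3/4 ⇔ 0 = 1/4
¬(¬p ⇔ ¬(p ⇒ q)) = ¬1/4 = 3/4
¬p = ¬1/4 = 3/4
p ⇒ ¬p = 1/4 ⇒ 3/4 = 1
¬p = ¬1/4 = 3/4
¬p · q = 3/4 · 1/2 = 1/2
(p ⇒ ¬p) ⇒ (¬p · q) = 1 ⇒ 1/2 = 1/2
p · q = 1/4 · 1/2 = 1/4
(p · q) · q = 1/4 · 1/2 = 1/4
((p ⇒ ¬p) ⇒ (¬p · q)) ⇒ ((p · q) · q) = 1/2 ⇒ 1/4 = 3/4
¬(¬p ⇔ ¬(p ⇒ q)) · (((p ⇒ ¬p) ⇒ (¬p · q)) ⇒ ((p · q) · q)) = 3/4 · 3/4 = 3/4
¬¬((p · q) ⇒ (p ⇒ (p ⇒ p))) ⇒ (¬(¬p ⇔ ¬(p ⇒ q)) · (((p ⇒ ¬p) ⇒ (¬p · q)) ⇒ ((p · q) · q))) = 1 ⇒ 3/4 = 3/4
((¬¬(p ⇒ q) ⇔ (¬(p ⇔ (p ⇒ q)) ⇒ ((q · p) ⇒ p))) ⇒ (¬¬(q ⇔ p) ⇒ ¬(p · p))) ⇒ (¬¬((p · q) ⇒ (p ⇒ (p ⇒ p))) ⇒ (¬(¬p ⇔ ¬(p ⇒ q)) · (((p ⇒ ¬p) ⇒ (¬p · q)) ⇒ ((p · q) · q)))) = 1 ⇒ 3/4 = 3/4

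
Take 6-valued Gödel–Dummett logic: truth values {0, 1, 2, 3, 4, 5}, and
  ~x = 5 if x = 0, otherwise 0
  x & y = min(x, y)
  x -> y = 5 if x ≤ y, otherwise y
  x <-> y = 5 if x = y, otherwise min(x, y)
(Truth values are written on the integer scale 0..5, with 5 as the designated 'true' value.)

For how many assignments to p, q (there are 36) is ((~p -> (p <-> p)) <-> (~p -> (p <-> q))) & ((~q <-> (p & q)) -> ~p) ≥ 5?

31

value 5: 31 assignments (counts)
value 0: 5 assignments
So 31 of the 36 assignments meet the threshold.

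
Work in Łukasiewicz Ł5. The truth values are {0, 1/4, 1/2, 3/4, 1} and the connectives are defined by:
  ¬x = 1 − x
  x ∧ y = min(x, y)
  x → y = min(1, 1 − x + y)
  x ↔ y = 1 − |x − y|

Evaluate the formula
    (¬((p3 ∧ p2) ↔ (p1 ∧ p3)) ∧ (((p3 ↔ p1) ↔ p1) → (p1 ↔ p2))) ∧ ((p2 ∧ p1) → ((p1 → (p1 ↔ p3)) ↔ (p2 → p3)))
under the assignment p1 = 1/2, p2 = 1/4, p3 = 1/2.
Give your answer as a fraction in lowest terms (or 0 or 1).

1/4

p3 ∧ p2 = 1/2 ∧ 1/4 = 1/4
p1 ∧ p3 = 1/2 ∧ 1/2 = 1/2
(p3 ∧ p2) ↔ (p1 ∧ p3) = 1/4 ↔ 1/2 = 3/4
¬((p3 ∧ p2) ↔ (p1 ∧ p3)) = ¬3/4 = 1/4
p3 ↔ p1 = 1/2 ↔ 1/2 = 1
(p3 ↔ p1) ↔ p1 = 1 ↔ 1/2 = 1/2
p1 ↔ p2 = 1/2 ↔ 1/4 = 3/4
((p3 ↔ p1) ↔ p1) → (p1 ↔ p2) = 1/2 → 3/4 = 1
¬((p3 ∧ p2) ↔ (p1 ∧ p3)) ∧ (((p3 ↔ p1) ↔ p1) → (p1 ↔ p2)) = 1/4 ∧ 1 = 1/4
p2 ∧ p1 = 1/4 ∧ 1/2 = 1/4
p1 ↔ p3 = 1/2 ↔ 1/2 = 1
p1 → (p1 ↔ p3) = 1/2 → 1 = 1
p2 → p3 = 1/4 → 1/2 = 1
(p1 → (p1 ↔ p3)) ↔ (p2 → p3) = 1 ↔ 1 = 1
(p2 ∧ p1) → ((p1 → (p1 ↔ p3)) ↔ (p2 → p3)) = 1/4 → 1 = 1
(¬((p3 ∧ p2) ↔ (p1 ∧ p3)) ∧ (((p3 ↔ p1) ↔ p1) → (p1 ↔ p2))) ∧ ((p2 ∧ p1) → ((p1 → (p1 ↔ p3)) ↔ (p2 → p3))) = 1/4 ∧ 1 = 1/4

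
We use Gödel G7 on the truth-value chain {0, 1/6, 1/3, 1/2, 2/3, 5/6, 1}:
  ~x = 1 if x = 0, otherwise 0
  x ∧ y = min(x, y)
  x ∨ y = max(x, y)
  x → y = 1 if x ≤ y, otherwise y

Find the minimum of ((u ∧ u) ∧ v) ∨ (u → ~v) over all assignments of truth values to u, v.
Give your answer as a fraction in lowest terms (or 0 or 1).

Take u = 1/6, v = 1/6:
u ∧ u = 1/6 ∧ 1/6 = 1/6
(u ∧ u) ∧ v = 1/6 ∧ 1/6 = 1/6
~v = ~1/6 = 0
u → ~v = 1/6 → 0 = 0
((u ∧ u) ∧ v) ∨ (u → ~v) = 1/6 ∨ 0 = 1/6
No assignment yields a value below 1/6, so this is the minimum.

1/6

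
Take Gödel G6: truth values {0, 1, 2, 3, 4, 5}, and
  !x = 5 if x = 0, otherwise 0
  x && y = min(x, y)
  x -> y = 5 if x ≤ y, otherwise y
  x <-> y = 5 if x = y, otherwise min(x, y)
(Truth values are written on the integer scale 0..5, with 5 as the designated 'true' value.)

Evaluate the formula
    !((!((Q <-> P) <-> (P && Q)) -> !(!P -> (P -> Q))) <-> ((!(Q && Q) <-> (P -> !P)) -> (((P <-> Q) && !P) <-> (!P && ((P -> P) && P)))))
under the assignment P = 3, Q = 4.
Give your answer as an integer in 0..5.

Q <-> P = 4 <-> 3 = 3
P && Q = 3 && 4 = 3
(Q <-> P) <-> (P && Q) = 3 <-> 3 = 5
!((Q <-> P) <-> (P && Q)) = !5 = 0
!P = !3 = 0
P -> Q = 3 -> 4 = 5
!P -> (P -> Q) = 0 -> 5 = 5
!(!P -> (P -> Q)) = !5 = 0
!((Q <-> P) <-> (P && Q)) -> !(!P -> (P -> Q)) = 0 -> 0 = 5
Q && Q = 4 && 4 = 4
!(Q && Q) = !4 = 0
!P = !3 = 0
P -> !P = 3 -> 0 = 0
!(Q && Q) <-> (P -> !P) = 0 <-> 0 = 5
P <-> Q = 3 <-> 4 = 3
!P = !3 = 0
(P <-> Q) && !P = 3 && 0 = 0
!P = !3 = 0
P -> P = 3 -> 3 = 5
(P -> P) && P = 5 && 3 = 3
!P && ((P -> P) && P) = 0 && 3 = 0
((P <-> Q) && !P) <-> (!P && ((P -> P) && P)) = 0 <-> 0 = 5
(!(Q && Q) <-> (P -> !P)) -> (((P <-> Q) && !P) <-> (!P && ((P -> P) && P))) = 5 -> 5 = 5
(!((Q <-> P) <-> (P && Q)) -> !(!P -> (P -> Q))) <-> ((!(Q && Q) <-> (P -> !P)) -> (((P <-> Q) && !P) <-> (!P && ((P -> P) && P)))) = 5 <-> 5 = 5
!((!((Q <-> P) <-> (P && Q)) -> !(!P -> (P -> Q))) <-> ((!(Q && Q) <-> (P -> !P)) -> (((P <-> Q) && !P) <-> (!P && ((P -> P) && P))))) = !5 = 0

0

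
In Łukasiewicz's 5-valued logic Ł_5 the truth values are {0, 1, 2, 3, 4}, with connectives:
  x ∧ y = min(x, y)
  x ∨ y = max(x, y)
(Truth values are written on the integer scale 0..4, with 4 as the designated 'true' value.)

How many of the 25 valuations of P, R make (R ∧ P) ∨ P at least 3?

10

value 4: 5 assignments (counts)
value 3: 5 assignments (counts)
value 2: 5 assignments
value 1: 5 assignments
value 0: 5 assignments
So 10 of the 25 assignments meet the threshold.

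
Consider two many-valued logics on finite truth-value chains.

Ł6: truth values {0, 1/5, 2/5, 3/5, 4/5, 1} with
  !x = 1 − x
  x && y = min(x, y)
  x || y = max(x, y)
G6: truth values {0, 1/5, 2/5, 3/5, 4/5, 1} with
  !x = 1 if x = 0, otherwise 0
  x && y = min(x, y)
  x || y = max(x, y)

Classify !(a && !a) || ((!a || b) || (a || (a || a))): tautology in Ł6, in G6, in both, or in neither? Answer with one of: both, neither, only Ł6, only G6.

In Ł6: at a = 1/5, b = 0 the value is 4/5 — not a tautology.
In G6: every assignment gives 1 — tautology.

only G6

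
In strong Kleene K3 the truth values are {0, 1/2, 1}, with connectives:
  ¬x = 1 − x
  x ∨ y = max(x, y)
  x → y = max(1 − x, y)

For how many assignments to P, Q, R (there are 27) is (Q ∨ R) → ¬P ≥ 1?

11

value 1: 11 assignments (counts)
value 1/2: 11 assignments
value 0: 5 assignments
So 11 of the 27 assignments meet the threshold.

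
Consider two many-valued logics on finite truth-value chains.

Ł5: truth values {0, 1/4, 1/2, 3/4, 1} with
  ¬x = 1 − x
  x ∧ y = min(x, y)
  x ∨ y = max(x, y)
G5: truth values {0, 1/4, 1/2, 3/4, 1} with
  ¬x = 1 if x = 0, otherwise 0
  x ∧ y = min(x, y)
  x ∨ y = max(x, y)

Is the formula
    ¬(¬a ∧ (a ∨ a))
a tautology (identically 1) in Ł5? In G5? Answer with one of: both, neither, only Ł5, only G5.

only G5

In Ł5: at a = 1/4 the value is 3/4 — not a tautology.
In G5: every assignment gives 1 — tautology.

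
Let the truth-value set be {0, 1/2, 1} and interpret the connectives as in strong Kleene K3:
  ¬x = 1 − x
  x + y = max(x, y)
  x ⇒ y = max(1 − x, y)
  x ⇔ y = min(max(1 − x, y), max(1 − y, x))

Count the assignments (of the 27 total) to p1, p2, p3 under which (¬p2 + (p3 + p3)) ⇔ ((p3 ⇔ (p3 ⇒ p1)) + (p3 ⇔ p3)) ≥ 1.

value 1: 12 assignments (counts)
value 1/2: 12 assignments
value 0: 3 assignments
So 12 of the 27 assignments meet the threshold.

12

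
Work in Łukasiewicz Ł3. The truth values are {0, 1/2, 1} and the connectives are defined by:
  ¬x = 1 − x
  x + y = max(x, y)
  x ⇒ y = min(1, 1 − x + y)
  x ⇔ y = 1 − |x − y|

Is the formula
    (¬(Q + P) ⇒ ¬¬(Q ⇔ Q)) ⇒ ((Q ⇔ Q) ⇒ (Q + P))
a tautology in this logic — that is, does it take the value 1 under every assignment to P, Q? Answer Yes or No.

No

Counterexample: take P = 0, Q = 0.
Q + P = 0 + 0 = 0
¬(Q + P) = ¬0 = 1
Q ⇔ Q = 0 ⇔ 0 = 1
¬(Q ⇔ Q) = ¬1 = 0
¬¬(Q ⇔ Q) = ¬0 = 1
¬(Q + P) ⇒ ¬¬(Q ⇔ Q) = 1 ⇒ 1 = 1
Q ⇔ Q = 0 ⇔ 0 = 1
Q + P = 0 + 0 = 0
(Q ⇔ Q) ⇒ (Q + P) = 1 ⇒ 0 = 0
(¬(Q + P) ⇒ ¬¬(Q ⇔ Q)) ⇒ ((Q ⇔ Q) ⇒ (Q + P)) = 1 ⇒ 0 = 0
This gives 0 ≠ 1.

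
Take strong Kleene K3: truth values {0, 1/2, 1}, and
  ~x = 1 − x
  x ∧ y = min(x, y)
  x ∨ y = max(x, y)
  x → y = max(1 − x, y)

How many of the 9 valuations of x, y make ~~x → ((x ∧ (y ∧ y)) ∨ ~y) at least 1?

6

x = 0, y = 0 ↦ 1  ≥
x = 0, y = 1/2 ↦ 1  ≥
x = 0, y = 1 ↦ 1  ≥
x = 1/2, y = 0 ↦ 1  ≥
x = 1/2, y = 1/2 ↦ 1/2  <
x = 1/2, y = 1 ↦ 1/2  <
x = 1, y = 0 ↦ 1  ≥
x = 1, y = 1/2 ↦ 1/2  <
x = 1, y = 1 ↦ 1  ≥
So 6 of the 9 assignments meet the threshold.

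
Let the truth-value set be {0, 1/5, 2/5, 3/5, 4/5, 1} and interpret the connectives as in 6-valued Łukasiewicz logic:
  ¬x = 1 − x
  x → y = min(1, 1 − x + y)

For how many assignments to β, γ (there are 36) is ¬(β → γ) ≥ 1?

value 1: 1 assignment (counts)
value 4/5: 2 assignments
value 3/5: 3 assignments
value 2/5: 4 assignments
value 1/5: 5 assignments
value 0: 21 assignments
So 1 of the 36 assignments meets the threshold.

1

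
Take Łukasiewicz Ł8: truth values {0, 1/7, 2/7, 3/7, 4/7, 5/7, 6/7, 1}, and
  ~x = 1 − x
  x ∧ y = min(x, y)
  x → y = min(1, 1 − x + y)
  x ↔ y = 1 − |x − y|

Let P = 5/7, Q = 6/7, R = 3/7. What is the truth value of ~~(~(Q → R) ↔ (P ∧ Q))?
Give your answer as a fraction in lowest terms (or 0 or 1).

5/7

Q → R = 6/7 → 3/7 = 4/7
~(Q → R) = ~4/7 = 3/7
P ∧ Q = 5/7 ∧ 6/7 = 5/7
~(Q → R) ↔ (P ∧ Q) = 3/7 ↔ 5/7 = 5/7
~(~(Q → R) ↔ (P ∧ Q)) = ~5/7 = 2/7
~~(~(Q → R) ↔ (P ∧ Q)) = ~2/7 = 5/7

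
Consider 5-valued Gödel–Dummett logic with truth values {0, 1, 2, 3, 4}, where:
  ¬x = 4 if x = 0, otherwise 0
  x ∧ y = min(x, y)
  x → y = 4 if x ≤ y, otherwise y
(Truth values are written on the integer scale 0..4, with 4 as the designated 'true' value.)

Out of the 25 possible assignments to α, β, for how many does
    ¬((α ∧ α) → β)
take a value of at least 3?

4

value 4: 4 assignments (counts)
value 0: 21 assignments
So 4 of the 25 assignments meet the threshold.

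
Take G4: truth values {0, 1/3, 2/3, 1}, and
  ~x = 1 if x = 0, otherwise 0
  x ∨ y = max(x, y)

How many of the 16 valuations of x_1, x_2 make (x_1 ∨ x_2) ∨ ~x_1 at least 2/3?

14

x_1 = 0, x_2 = 0 ↦ 1  ≥
x_1 = 0, x_2 = 1/3 ↦ 1  ≥
x_1 = 0, x_2 = 2/3 ↦ 1  ≥
x_1 = 0, x_2 = 1 ↦ 1  ≥
x_1 = 1/3, x_2 = 0 ↦ 1/3  <
x_1 = 1/3, x_2 = 1/3 ↦ 1/3  <
x_1 = 1/3, x_2 = 2/3 ↦ 2/3  ≥
x_1 = 1/3, x_2 = 1 ↦ 1  ≥
x_1 = 2/3, x_2 = 0 ↦ 2/3  ≥
x_1 = 2/3, x_2 = 1/3 ↦ 2/3  ≥
x_1 = 2/3, x_2 = 2/3 ↦ 2/3  ≥
x_1 = 2/3, x_2 = 1 ↦ 1  ≥
x_1 = 1, x_2 = 0 ↦ 1  ≥
x_1 = 1, x_2 = 1/3 ↦ 1  ≥
x_1 = 1, x_2 = 2/3 ↦ 1  ≥
x_1 = 1, x_2 = 1 ↦ 1  ≥
So 14 of the 16 assignments meet the threshold.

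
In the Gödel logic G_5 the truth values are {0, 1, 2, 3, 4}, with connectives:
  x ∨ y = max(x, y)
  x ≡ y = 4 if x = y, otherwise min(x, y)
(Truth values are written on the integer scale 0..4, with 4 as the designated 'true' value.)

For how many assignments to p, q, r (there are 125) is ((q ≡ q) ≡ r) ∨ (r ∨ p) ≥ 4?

45

value 4: 45 assignments (counts)
value 3: 35 assignments
value 2: 25 assignments
value 1: 15 assignments
value 0: 5 assignments
So 45 of the 125 assignments meet the threshold.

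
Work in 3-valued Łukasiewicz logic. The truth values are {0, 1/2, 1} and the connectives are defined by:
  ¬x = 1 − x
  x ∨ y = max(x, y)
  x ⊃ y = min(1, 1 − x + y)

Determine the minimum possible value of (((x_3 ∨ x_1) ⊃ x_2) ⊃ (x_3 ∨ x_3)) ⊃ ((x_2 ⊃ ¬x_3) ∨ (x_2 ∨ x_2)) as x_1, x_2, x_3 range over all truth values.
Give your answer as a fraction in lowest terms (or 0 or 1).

1/2

Take x_1 = 0, x_2 = 1/2, x_3 = 1:
x_3 ∨ x_1 = 1 ∨ 0 = 1
(x_3 ∨ x_1) ⊃ x_2 = 1 ⊃ 1/2 = 1/2
x_3 ∨ x_3 = 1 ∨ 1 = 1
((x_3 ∨ x_1) ⊃ x_2) ⊃ (x_3 ∨ x_3) = 1/2 ⊃ 1 = 1
¬x_3 = ¬1 = 0
x_2 ⊃ ¬x_3 = 1/2 ⊃ 0 = 1/2
x_2 ∨ x_2 = 1/2 ∨ 1/2 = 1/2
(x_2 ⊃ ¬x_3) ∨ (x_2 ∨ x_2) = 1/2 ∨ 1/2 = 1/2
(((x_3 ∨ x_1) ⊃ x_2) ⊃ (x_3 ∨ x_3)) ⊃ ((x_2 ⊃ ¬x_3) ∨ (x_2 ∨ x_2)) = 1 ⊃ 1/2 = 1/2
No assignment yields a value below 1/2, so this is the minimum.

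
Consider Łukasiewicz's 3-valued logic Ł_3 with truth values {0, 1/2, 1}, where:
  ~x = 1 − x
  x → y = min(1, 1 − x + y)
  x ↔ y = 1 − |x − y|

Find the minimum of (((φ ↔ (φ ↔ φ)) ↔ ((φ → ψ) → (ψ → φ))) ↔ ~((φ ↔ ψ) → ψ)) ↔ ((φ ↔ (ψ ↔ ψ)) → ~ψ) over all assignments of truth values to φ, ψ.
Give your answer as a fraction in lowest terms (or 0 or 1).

Take φ = 0, ψ = 0:
φ ↔ φ = 0 ↔ 0 = 1
φ ↔ (φ ↔ φ) = 0 ↔ 1 = 0
φ → ψ = 0 → 0 = 1
ψ → φ = 0 → 0 = 1
(φ → ψ) → (ψ → φ) = 1 → 1 = 1
(φ ↔ (φ ↔ φ)) ↔ ((φ → ψ) → (ψ → φ)) = 0 ↔ 1 = 0
φ ↔ ψ = 0 ↔ 0 = 1
(φ ↔ ψ) → ψ = 1 → 0 = 0
~((φ ↔ ψ) → ψ) = ~0 = 1
((φ ↔ (φ ↔ φ)) ↔ ((φ → ψ) → (ψ → φ))) ↔ ~((φ ↔ ψ) → ψ) = 0 ↔ 1 = 0
ψ ↔ ψ = 0 ↔ 0 = 1
φ ↔ (ψ ↔ ψ) = 0 ↔ 1 = 0
~ψ = ~0 = 1
(φ ↔ (ψ ↔ ψ)) → ~ψ = 0 → 1 = 1
(((φ ↔ (φ ↔ φ)) ↔ ((φ → ψ) → (ψ → φ))) ↔ ~((φ ↔ ψ) → ψ)) ↔ ((φ ↔ (ψ ↔ ψ)) → ~ψ) = 0 ↔ 1 = 0
No assignment yields a value below 0, so this is the minimum.

0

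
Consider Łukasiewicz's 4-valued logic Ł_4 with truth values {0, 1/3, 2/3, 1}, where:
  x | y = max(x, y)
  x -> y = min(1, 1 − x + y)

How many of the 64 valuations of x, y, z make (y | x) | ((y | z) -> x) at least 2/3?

value 1: 42 assignments (counts)
value 2/3: 16 assignments (counts)
value 1/3: 5 assignments
value 0: 1 assignment
So 58 of the 64 assignments meet the threshold.

58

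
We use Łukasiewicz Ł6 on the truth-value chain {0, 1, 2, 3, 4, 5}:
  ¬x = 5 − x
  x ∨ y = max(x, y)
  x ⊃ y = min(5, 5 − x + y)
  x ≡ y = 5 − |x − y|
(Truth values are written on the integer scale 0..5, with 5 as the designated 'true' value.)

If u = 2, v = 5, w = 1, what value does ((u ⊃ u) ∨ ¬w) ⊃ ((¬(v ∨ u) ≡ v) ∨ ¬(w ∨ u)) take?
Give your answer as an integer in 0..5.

3

u ⊃ u = 2 ⊃ 2 = 5
¬w = ¬1 = 4
(u ⊃ u) ∨ ¬w = 5 ∨ 4 = 5
v ∨ u = 5 ∨ 2 = 5
¬(v ∨ u) = ¬5 = 0
¬(v ∨ u) ≡ v = 0 ≡ 5 = 0
w ∨ u = 1 ∨ 2 = 2
¬(w ∨ u) = ¬2 = 3
(¬(v ∨ u) ≡ v) ∨ ¬(w ∨ u) = 0 ∨ 3 = 3
((u ⊃ u) ∨ ¬w) ⊃ ((¬(v ∨ u) ≡ v) ∨ ¬(w ∨ u)) = 5 ⊃ 3 = 3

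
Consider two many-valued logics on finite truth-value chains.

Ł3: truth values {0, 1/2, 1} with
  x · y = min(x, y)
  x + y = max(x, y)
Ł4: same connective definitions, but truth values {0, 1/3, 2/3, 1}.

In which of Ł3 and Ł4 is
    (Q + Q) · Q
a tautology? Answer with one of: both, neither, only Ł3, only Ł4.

In Ł3: at Q = 0 the value is 0 — not a tautology.
In Ł4: at Q = 0 the value is 0 — not a tautology.

neither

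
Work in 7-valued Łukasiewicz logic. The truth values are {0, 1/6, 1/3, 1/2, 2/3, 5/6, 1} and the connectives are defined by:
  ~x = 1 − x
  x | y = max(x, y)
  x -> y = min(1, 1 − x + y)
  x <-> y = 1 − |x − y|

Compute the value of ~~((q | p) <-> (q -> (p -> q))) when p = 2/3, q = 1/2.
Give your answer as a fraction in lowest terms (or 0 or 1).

2/3

q | p = 1/2 | 2/3 = 2/3
p -> q = 2/3 -> 1/2 = 5/6
q -> (p -> q) = 1/2 -> 5/6 = 1
(q | p) <-> (q -> (p -> q)) = 2/3 <-> 1 = 2/3
~((q | p) <-> (q -> (p -> q))) = ~2/3 = 1/3
~~((q | p) <-> (q -> (p -> q))) = ~1/3 = 2/3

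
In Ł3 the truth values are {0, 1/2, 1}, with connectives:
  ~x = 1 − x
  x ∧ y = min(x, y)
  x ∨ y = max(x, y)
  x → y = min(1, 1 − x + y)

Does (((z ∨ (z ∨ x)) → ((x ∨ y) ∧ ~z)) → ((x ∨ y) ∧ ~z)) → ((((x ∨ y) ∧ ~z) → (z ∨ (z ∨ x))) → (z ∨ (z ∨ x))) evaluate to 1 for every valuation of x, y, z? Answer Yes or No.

At x = 1/2, y = 1/2, z = 1/2, for instance:
z ∨ x = 1/2 ∨ 1/2 = 1/2
z ∨ (z ∨ x) = 1/2 ∨ 1/2 = 1/2
x ∨ y = 1/2 ∨ 1/2 = 1/2
~z = ~1/2 = 1/2
(x ∨ y) ∧ ~z = 1/2 ∧ 1/2 = 1/2
(z ∨ (z ∨ x)) → ((x ∨ y) ∧ ~z) = 1/2 → 1/2 = 1
((z ∨ (z ∨ x)) → ((x ∨ y) ∧ ~z)) → ((x ∨ y) ∧ ~z) = 1 → 1/2 = 1/2
((x ∨ y) ∧ ~z) → (z ∨ (z ∨ x)) = 1/2 → 1/2 = 1
(((x ∨ y) ∧ ~z) → (z ∨ (z ∨ x))) → (z ∨ (z ∨ x)) = 1 → 1/2 = 1/2
(((z ∨ (z ∨ x)) → ((x ∨ y) ∧ ~z)) → ((x ∨ y) ∧ ~z)) → ((((x ∨ y) ∧ ~z) → (z ∨ (z ∨ x))) → (z ∨ (z ∨ x))) = 1/2 → 1/2 = 1
and checking the remaining 26 assignments likewise gives ≥ 1 in every case.

Yes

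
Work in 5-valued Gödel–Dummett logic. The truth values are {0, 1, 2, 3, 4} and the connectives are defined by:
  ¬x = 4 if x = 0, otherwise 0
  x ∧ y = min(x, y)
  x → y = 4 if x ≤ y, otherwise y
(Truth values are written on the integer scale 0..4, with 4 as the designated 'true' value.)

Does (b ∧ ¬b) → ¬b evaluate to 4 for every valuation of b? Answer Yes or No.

b = 0 ↦ 4
b = 1 ↦ 4
b = 2 ↦ 4
b = 3 ↦ 4
b = 4 ↦ 4
Every assignment gives a value ≥ 4.

Yes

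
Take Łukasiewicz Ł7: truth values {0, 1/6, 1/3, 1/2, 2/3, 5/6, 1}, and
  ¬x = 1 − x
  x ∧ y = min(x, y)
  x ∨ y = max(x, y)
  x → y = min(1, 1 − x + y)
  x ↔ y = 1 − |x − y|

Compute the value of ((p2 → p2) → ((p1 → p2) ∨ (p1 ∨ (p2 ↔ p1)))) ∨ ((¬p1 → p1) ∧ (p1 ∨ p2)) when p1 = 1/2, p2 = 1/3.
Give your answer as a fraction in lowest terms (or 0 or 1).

5/6

p2 → p2 = 1/3 → 1/3 = 1
p1 → p2 = 1/2 → 1/3 = 5/6
p2 ↔ p1 = 1/3 ↔ 1/2 = 5/6
p1 ∨ (p2 ↔ p1) = 1/2 ∨ 5/6 = 5/6
(p1 → p2) ∨ (p1 ∨ (p2 ↔ p1)) = 5/6 ∨ 5/6 = 5/6
(p2 → p2) → ((p1 → p2) ∨ (p1 ∨ (p2 ↔ p1))) = 1 → 5/6 = 5/6
¬p1 = ¬1/2 = 1/2
¬p1 → p1 = 1/2 → 1/2 = 1
p1 ∨ p2 = 1/2 ∨ 1/3 = 1/2
(¬p1 → p1) ∧ (p1 ∨ p2) = 1 ∧ 1/2 = 1/2
((p2 → p2) → ((p1 → p2) ∨ (p1 ∨ (p2 ↔ p1)))) ∨ ((¬p1 → p1) ∧ (p1 ∨ p2)) = 5/6 ∨ 1/2 = 5/6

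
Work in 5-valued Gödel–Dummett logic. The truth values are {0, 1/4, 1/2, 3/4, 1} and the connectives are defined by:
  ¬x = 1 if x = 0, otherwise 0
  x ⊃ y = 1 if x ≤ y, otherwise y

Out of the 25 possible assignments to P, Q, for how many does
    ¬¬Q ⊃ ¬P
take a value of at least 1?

9

value 1: 9 assignments (counts)
value 0: 16 assignments
So 9 of the 25 assignments meet the threshold.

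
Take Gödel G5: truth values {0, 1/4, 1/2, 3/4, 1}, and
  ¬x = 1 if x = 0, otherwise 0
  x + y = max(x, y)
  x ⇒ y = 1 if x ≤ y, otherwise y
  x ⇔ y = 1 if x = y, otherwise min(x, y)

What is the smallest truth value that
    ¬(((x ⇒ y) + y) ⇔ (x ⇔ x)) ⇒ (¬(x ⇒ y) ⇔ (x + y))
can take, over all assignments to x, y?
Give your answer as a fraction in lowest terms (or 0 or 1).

Take x = 1/4, y = 0:
x ⇒ y = 1/4 ⇒ 0 = 0
(x ⇒ y) + y = 0 + 0 = 0
x ⇔ x = 1/4 ⇔ 1/4 = 1
((x ⇒ y) + y) ⇔ (x ⇔ x) = 0 ⇔ 1 = 0
¬(((x ⇒ y) + y) ⇔ (x ⇔ x)) = ¬0 = 1
x ⇒ y = 1/4 ⇒ 0 = 0
¬(x ⇒ y) = ¬0 = 1
x + y = 1/4 + 0 = 1/4
¬(x ⇒ y) ⇔ (x + y) = 1 ⇔ 1/4 = 1/4
¬(((x ⇒ y) + y) ⇔ (x ⇔ x)) ⇒ (¬(x ⇒ y) ⇔ (x + y)) = 1 ⇒ 1/4 = 1/4
No assignment yields a value below 1/4, so this is the minimum.

1/4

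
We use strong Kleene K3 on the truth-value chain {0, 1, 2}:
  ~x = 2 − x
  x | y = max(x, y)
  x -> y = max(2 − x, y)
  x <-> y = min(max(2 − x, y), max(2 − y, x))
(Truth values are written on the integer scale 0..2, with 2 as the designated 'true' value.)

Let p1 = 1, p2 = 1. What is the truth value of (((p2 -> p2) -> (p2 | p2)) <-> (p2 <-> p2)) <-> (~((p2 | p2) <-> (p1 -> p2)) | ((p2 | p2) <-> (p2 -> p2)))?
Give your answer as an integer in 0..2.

1

p2 -> p2 = 1 -> 1 = 1
p2 | p2 = 1 | 1 = 1
(p2 -> p2) -> (p2 | p2) = 1 -> 1 = 1
p2 <-> p2 = 1 <-> 1 = 1
((p2 -> p2) -> (p2 | p2)) <-> (p2 <-> p2) = 1 <-> 1 = 1
p2 | p2 = 1 | 1 = 1
p1 -> p2 = 1 -> 1 = 1
(p2 | p2) <-> (p1 -> p2) = 1 <-> 1 = 1
~((p2 | p2) <-> (p1 -> p2)) = ~1 = 1
p2 | p2 = 1 | 1 = 1
p2 -> p2 = 1 -> 1 = 1
(p2 | p2) <-> (p2 -> p2) = 1 <-> 1 = 1
~((p2 | p2) <-> (p1 -> p2)) | ((p2 | p2) <-> (p2 -> p2)) = 1 | 1 = 1
(((p2 -> p2) -> (p2 | p2)) <-> (p2 <-> p2)) <-> (~((p2 | p2) <-> (p1 -> p2)) | ((p2 | p2) <-> (p2 -> p2))) = 1 <-> 1 = 1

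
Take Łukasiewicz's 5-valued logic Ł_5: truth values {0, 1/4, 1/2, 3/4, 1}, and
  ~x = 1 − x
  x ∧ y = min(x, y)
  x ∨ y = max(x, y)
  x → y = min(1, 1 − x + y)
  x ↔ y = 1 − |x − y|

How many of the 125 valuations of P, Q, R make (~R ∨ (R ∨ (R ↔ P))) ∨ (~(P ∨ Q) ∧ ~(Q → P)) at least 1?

65

value 1: 65 assignments (counts)
value 3/4: 50 assignments
value 1/2: 10 assignments
So 65 of the 125 assignments meet the threshold.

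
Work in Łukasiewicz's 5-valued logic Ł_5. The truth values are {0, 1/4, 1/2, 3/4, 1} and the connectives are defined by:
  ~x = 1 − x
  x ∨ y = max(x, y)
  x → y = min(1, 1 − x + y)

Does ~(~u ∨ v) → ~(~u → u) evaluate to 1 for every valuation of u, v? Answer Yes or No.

No

Counterexample: take u = 1/2, v = 0.
~u = ~1/2 = 1/2
~u ∨ v = 1/2 ∨ 0 = 1/2
~(~u ∨ v) = ~1/2 = 1/2
~u = ~1/2 = 1/2
~u → u = 1/2 → 1/2 = 1
~(~u → u) = ~1 = 0
~(~u ∨ v) → ~(~u → u) = 1/2 → 0 = 1/2
This gives 1/2 ≠ 1.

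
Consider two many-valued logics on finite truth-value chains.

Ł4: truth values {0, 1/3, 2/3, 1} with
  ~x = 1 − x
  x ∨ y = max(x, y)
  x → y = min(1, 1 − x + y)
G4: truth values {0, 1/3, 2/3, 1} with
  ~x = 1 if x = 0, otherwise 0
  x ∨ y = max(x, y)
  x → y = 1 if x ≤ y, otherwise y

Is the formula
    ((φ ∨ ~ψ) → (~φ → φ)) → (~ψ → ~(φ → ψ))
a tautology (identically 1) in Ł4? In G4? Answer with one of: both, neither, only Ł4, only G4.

In Ł4: at φ = 1/3, ψ = 0 the value is 2/3 — not a tautology.
In G4: every assignment gives 1 — tautology.

only G4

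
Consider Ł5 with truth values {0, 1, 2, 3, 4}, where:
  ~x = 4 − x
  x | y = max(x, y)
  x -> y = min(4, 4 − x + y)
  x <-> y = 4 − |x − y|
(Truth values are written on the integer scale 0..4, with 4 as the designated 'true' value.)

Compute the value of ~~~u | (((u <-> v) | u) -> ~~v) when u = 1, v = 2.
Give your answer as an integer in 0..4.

3

~u = ~1 = 3
~~u = ~3 = 1
~~~u = ~1 = 3
u <-> v = 1 <-> 2 = 3
(u <-> v) | u = 3 | 1 = 3
~v = ~2 = 2
~~v = ~2 = 2
((u <-> v) | u) -> ~~v = 3 -> 2 = 3
~~~u | (((u <-> v) | u) -> ~~v) = 3 | 3 = 3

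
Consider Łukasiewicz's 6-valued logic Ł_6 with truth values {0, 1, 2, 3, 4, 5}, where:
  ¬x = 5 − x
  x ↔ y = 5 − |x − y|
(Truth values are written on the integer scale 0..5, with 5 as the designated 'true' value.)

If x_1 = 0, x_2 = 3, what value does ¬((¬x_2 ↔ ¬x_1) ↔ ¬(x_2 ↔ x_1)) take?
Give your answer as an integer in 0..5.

¬x_2 = ¬3 = 2
¬x_1 = ¬0 = 5
¬x_2 ↔ ¬x_1 = 2 ↔ 5 = 2
x_2 ↔ x_1 = 3 ↔ 0 = 2
¬(x_2 ↔ x_1) = ¬2 = 3
(¬x_2 ↔ ¬x_1) ↔ ¬(x_2 ↔ x_1) = 2 ↔ 3 = 4
¬((¬x_2 ↔ ¬x_1) ↔ ¬(x_2 ↔ x_1)) = ¬4 = 1

1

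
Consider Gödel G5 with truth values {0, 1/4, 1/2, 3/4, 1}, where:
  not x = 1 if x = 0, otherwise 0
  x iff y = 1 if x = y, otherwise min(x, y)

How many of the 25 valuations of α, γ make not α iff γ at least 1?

5

value 1: 5 assignments (counts)
value 3/4: 1 assignment
value 1/2: 1 assignment
value 1/4: 1 assignment
value 0: 17 assignments
So 5 of the 25 assignments meet the threshold.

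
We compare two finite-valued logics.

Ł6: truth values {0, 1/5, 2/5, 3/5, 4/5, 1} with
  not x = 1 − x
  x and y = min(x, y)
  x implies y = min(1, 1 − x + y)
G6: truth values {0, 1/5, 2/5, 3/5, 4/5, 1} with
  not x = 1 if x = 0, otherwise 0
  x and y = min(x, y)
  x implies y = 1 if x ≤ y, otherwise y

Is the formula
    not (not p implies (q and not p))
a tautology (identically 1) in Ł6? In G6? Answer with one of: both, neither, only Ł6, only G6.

In Ł6: at p = 0, q = 1/5 the value is 4/5 — not a tautology.
In G6: at p = 0, q = 1/5 the value is 0 — not a tautology.

neither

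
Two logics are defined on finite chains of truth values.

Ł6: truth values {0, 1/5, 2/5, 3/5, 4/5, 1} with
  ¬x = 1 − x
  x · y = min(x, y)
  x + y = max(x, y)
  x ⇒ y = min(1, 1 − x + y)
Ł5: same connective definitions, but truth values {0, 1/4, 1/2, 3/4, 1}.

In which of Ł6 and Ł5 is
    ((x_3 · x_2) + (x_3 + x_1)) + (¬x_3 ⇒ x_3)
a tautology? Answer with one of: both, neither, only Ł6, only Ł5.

In Ł6: at x_1 = 0, x_2 = 0, x_3 = 0 the value is 0 — not a tautology.
In Ł5: at x_1 = 0, x_2 = 0, x_3 = 0 the value is 0 — not a tautology.

neither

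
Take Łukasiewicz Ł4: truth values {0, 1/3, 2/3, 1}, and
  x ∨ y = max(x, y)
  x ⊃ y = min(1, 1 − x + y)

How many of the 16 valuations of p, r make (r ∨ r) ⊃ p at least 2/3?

13

p = 0, r = 0 ↦ 1  ≥
p = 0, r = 1/3 ↦ 2/3  ≥
p = 0, r = 2/3 ↦ 1/3  <
p = 0, r = 1 ↦ 0  <
p = 1/3, r = 0 ↦ 1  ≥
p = 1/3, r = 1/3 ↦ 1  ≥
p = 1/3, r = 2/3 ↦ 2/3  ≥
p = 1/3, r = 1 ↦ 1/3  <
p = 2/3, r = 0 ↦ 1  ≥
p = 2/3, r = 1/3 ↦ 1  ≥
p = 2/3, r = 2/3 ↦ 1  ≥
p = 2/3, r = 1 ↦ 2/3  ≥
p = 1, r = 0 ↦ 1  ≥
p = 1, r = 1/3 ↦ 1  ≥
p = 1, r = 2/3 ↦ 1  ≥
p = 1, r = 1 ↦ 1  ≥
So 13 of the 16 assignments meet the threshold.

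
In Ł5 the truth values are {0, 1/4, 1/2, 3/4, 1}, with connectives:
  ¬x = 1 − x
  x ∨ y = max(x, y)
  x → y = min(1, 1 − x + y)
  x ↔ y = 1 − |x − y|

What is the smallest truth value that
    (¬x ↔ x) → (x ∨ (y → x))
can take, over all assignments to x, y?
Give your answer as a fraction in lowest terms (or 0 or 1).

Take x = 1/2, y = 1:
¬x = ¬1/2 = 1/2
¬x ↔ x = 1/2 ↔ 1/2 = 1
y → x = 1 → 1/2 = 1/2
x ∨ (y → x) = 1/2 ∨ 1/2 = 1/2
(¬x ↔ x) → (x ∨ (y → x)) = 1 → 1/2 = 1/2
No assignment yields a value below 1/2, so this is the minimum.

1/2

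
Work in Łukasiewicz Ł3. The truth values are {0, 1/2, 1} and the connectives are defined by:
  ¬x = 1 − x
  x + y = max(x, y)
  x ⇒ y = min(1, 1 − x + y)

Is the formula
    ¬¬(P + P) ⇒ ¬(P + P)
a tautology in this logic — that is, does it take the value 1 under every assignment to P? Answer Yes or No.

Counterexample: take P = 1.
P + P = 1 + 1 = 1
¬(P + P) = ¬1 = 0
¬¬(P + P) = ¬0 = 1
P + P = 1 + 1 = 1
¬(P + P) = ¬1 = 0
¬¬(P + P) ⇒ ¬(P + P) = 1 ⇒ 0 = 0
This gives 0 ≠ 1.

No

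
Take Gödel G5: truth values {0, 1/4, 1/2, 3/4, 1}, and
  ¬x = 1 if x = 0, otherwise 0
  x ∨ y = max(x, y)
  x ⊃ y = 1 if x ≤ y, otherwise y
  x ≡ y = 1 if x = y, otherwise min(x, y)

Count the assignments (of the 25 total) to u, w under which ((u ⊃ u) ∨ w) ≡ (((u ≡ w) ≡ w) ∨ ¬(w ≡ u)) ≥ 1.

15

value 1: 15 assignments (counts)
value 3/4: 2 assignments
value 1/2: 3 assignments
value 1/4: 4 assignments
value 0: 1 assignment
So 15 of the 25 assignments meet the threshold.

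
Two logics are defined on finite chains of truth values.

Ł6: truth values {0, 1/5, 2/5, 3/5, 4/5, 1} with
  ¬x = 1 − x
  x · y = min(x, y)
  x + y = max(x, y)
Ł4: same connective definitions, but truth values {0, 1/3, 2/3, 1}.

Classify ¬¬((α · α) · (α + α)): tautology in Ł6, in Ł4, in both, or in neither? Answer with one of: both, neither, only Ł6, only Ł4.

In Ł6: at α = 0 the value is 0 — not a tautology.
In Ł4: at α = 0 the value is 0 — not a tautology.

neither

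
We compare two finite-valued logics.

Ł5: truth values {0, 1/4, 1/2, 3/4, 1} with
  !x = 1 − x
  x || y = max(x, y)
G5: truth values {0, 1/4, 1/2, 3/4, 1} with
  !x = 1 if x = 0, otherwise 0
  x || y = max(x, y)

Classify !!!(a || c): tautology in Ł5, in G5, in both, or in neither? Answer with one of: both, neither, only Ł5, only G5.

In Ł5: at a = 0, c = 1/4 the value is 3/4 — not a tautology.
In G5: at a = 0, c = 1/4 the value is 0 — not a tautology.

neither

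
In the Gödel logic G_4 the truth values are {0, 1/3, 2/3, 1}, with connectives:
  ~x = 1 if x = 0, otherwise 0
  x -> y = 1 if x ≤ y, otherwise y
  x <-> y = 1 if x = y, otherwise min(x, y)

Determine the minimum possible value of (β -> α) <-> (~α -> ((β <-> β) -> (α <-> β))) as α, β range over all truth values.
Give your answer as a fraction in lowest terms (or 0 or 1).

1/3

Take α = 1/3, β = 2/3:
β -> α = 2/3 -> 1/3 = 1/3
~α = ~1/3 = 0
β <-> β = 2/3 <-> 2/3 = 1
α <-> β = 1/3 <-> 2/3 = 1/3
(β <-> β) -> (α <-> β) = 1 -> 1/3 = 1/3
~α -> ((β <-> β) -> (α <-> β)) = 0 -> 1/3 = 1
(β -> α) <-> (~α -> ((β <-> β) -> (α <-> β))) = 1/3 <-> 1 = 1/3
No assignment yields a value below 1/3, so this is the minimum.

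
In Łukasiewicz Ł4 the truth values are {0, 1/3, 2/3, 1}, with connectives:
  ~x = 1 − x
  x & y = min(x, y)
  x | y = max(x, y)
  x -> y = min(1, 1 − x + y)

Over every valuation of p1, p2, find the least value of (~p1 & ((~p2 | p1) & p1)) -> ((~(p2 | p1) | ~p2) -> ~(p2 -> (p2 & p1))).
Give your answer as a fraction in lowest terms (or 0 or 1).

2/3

Take p1 = 1/3, p2 = 0:
~p1 = ~1/3 = 2/3
~p2 = ~0 = 1
~p2 | p1 = 1 | 1/3 = 1
(~p2 | p1) & p1 = 1 & 1/3 = 1/3
~p1 & ((~p2 | p1) & p1) = 2/3 & 1/3 = 1/3
p2 | p1 = 0 | 1/3 = 1/3
~(p2 | p1) = ~1/3 = 2/3
~p2 = ~0 = 1
~(p2 | p1) | ~p2 = 2/3 | 1 = 1
p2 & p1 = 0 & 1/3 = 0
p2 -> (p2 & p1) = 0 -> 0 = 1
~(p2 -> (p2 & p1)) = ~1 = 0
(~(p2 | p1) | ~p2) -> ~(p2 -> (p2 & p1)) = 1 -> 0 = 0
(~p1 & ((~p2 | p1) & p1)) -> ((~(p2 | p1) | ~p2) -> ~(p2 -> (p2 & p1))) = 1/3 -> 0 = 2/3
No assignment yields a value below 2/3, so this is the minimum.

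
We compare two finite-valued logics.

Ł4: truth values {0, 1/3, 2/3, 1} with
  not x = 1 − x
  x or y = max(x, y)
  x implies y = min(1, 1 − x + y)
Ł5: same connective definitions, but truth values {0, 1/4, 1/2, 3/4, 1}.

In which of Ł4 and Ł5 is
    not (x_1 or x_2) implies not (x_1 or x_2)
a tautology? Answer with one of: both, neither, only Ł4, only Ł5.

In Ł4: every assignment gives 1 — tautology.
In Ł5: every assignment gives 1 — tautology.

both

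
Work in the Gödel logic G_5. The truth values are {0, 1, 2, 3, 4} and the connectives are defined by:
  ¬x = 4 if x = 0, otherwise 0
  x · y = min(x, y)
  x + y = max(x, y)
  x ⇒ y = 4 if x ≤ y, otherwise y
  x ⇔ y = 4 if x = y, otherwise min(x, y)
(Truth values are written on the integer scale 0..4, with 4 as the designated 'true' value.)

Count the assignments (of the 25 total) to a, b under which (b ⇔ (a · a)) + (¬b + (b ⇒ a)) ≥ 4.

value 4: 15 assignments (counts)
value 3: 1 assignment
value 2: 2 assignments
value 1: 3 assignments
value 0: 4 assignments
So 15 of the 25 assignments meet the threshold.

15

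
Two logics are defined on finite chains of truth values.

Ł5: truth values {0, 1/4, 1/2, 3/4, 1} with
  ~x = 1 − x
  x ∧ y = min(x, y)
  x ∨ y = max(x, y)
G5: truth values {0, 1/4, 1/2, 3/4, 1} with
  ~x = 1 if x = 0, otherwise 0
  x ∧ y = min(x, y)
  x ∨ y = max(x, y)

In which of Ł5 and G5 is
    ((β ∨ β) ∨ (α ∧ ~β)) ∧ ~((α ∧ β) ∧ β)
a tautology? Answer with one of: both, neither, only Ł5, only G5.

In Ł5: at α = 0, β = 0 the value is 0 — not a tautology.
In G5: at α = 0, β = 0 the value is 0 — not a tautology.

neither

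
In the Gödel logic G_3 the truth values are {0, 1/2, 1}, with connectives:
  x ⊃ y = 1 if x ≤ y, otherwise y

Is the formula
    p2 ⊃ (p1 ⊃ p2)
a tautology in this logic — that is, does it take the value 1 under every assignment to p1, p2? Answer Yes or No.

Yes

p1 = 0, p2 = 0 ↦ 1
p1 = 0, p2 = 1/2 ↦ 1
p1 = 0, p2 = 1 ↦ 1
p1 = 1/2, p2 = 0 ↦ 1
p1 = 1/2, p2 = 1/2 ↦ 1
p1 = 1/2, p2 = 1 ↦ 1
p1 = 1, p2 = 0 ↦ 1
p1 = 1, p2 = 1/2 ↦ 1
p1 = 1, p2 = 1 ↦ 1
Every assignment gives a value ≥ 1.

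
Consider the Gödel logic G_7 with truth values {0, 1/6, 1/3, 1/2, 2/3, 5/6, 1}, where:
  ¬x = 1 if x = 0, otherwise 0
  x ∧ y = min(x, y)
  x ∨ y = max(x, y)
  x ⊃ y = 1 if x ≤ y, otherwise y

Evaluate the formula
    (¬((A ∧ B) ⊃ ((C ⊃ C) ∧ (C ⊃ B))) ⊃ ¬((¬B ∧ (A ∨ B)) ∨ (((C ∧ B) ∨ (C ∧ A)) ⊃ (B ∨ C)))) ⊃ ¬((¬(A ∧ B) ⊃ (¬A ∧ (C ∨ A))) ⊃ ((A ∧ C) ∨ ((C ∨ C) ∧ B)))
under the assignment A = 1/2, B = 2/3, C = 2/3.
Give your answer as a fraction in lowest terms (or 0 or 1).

A ∧ B = 1/2 ∧ 2/3 = 1/2
C ⊃ C = 2/3 ⊃ 2/3 = 1
C ⊃ B = 2/3 ⊃ 2/3 = 1
(C ⊃ C) ∧ (C ⊃ B) = 1 ∧ 1 = 1
(A ∧ B) ⊃ ((C ⊃ C) ∧ (C ⊃ B)) = 1/2 ⊃ 1 = 1
¬((A ∧ B) ⊃ ((C ⊃ C) ∧ (C ⊃ B))) = ¬1 = 0
¬B = ¬2/3 = 0
A ∨ B = 1/2 ∨ 2/3 = 2/3
¬B ∧ (A ∨ B) = 0 ∧ 2/3 = 0
C ∧ B = 2/3 ∧ 2/3 = 2/3
C ∧ A = 2/3 ∧ 1/2 = 1/2
(C ∧ B) ∨ (C ∧ A) = 2/3 ∨ 1/2 = 2/3
B ∨ C = 2/3 ∨ 2/3 = 2/3
((C ∧ B) ∨ (C ∧ A)) ⊃ (B ∨ C) = 2/3 ⊃ 2/3 = 1
(¬B ∧ (A ∨ B)) ∨ (((C ∧ B) ∨ (C ∧ A)) ⊃ (B ∨ C)) = 0 ∨ 1 = 1
¬((¬B ∧ (A ∨ B)) ∨ (((C ∧ B) ∨ (C ∧ A)) ⊃ (B ∨ C))) = ¬1 = 0
¬((A ∧ B) ⊃ ((C ⊃ C) ∧ (C ⊃ B))) ⊃ ¬((¬B ∧ (A ∨ B)) ∨ (((C ∧ B) ∨ (C ∧ A)) ⊃ (B ∨ C))) = 0 ⊃ 0 = 1
A ∧ B = 1/2 ∧ 2/3 = 1/2
¬(A ∧ B) = ¬1/2 = 0
¬A = ¬1/2 = 0
C ∨ A = 2/3 ∨ 1/2 = 2/3
¬A ∧ (C ∨ A) = 0 ∧ 2/3 = 0
¬(A ∧ B) ⊃ (¬A ∧ (C ∨ A)) = 0 ⊃ 0 = 1
A ∧ C = 1/2 ∧ 2/3 = 1/2
C ∨ C = 2/3 ∨ 2/3 = 2/3
(C ∨ C) ∧ B = 2/3 ∧ 2/3 = 2/3
(A ∧ C) ∨ ((C ∨ C) ∧ B) = 1/2 ∨ 2/3 = 2/3
(¬(A ∧ B) ⊃ (¬A ∧ (C ∨ A))) ⊃ ((A ∧ C) ∨ ((C ∨ C) ∧ B)) = 1 ⊃ 2/3 = 2/3
¬((¬(A ∧ B) ⊃ (¬A ∧ (C ∨ A))) ⊃ ((A ∧ C) ∨ ((C ∨ C) ∧ B))) = ¬2/3 = 0
(¬((A ∧ B) ⊃ ((C ⊃ C) ∧ (C ⊃ B))) ⊃ ¬((¬B ∧ (A ∨ B)) ∨ (((C ∧ B) ∨ (C ∧ A)) ⊃ (B ∨ C)))) ⊃ ¬((¬(A ∧ B) ⊃ (¬A ∧ (C ∨ A))) ⊃ ((A ∧ C) ∨ ((C ∨ C) ∧ B))) = 1 ⊃ 0 = 0

0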